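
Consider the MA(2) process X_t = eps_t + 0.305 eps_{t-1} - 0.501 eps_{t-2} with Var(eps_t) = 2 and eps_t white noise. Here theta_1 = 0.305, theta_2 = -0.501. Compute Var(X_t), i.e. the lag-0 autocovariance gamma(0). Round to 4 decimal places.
\gamma(0) = 2.6881

For an MA(q) process X_t = eps_t + sum_i theta_i eps_{t-i} with
Var(eps_t) = sigma^2, the variance is
  gamma(0) = sigma^2 * (1 + sum_i theta_i^2).
  sum_i theta_i^2 = (0.305)^2 + (-0.501)^2 = 0.093025 + 0.251001 = 0.344026.
  gamma(0) = 2 * (1 + 0.344026) = 2 * 1.344026 = 2.688052, which rounds to 2.6881.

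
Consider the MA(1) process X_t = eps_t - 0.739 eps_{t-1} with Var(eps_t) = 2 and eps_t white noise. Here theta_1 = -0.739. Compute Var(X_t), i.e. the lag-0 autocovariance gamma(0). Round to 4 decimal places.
\gamma(0) = 3.0922

For an MA(q) process X_t = eps_t + sum_i theta_i eps_{t-i} with
Var(eps_t) = sigma^2, the variance is
  gamma(0) = sigma^2 * (1 + sum_i theta_i^2).
  sum_i theta_i^2 = (-0.739)^2 = 0.546121.
  gamma(0) = 2 * (1 + 0.546121) = 2 * 1.546121 = 3.092242, which rounds to 3.0922.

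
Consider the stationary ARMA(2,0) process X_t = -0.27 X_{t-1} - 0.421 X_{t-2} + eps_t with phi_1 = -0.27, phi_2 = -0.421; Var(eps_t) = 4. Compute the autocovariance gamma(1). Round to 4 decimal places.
\gamma(1) = -0.9584

Multiply the model equation by X_{t-k} and take expectations. With theta_0 = psi_0 = 1 and psi_j the MA(infinity) weights, this gives
  gamma(k) - sum_i phi_i gamma(k-i) = c_k,
  c_k = sigma^2 * sum_{j=k..q} theta_j psi_{j-k}   (c_k = 0 for k > q),
using gamma(-m) = gamma(m).
Pure AR (q = 0): c_0 = sigma^2 = 4, c_k = 0 for k >= 1.
Equations for k = 0, 1, 2 (AR order 2, c_2 = 0):
  (E0) gamma(0) = phi_1 gamma(1) + phi_2 gamma(2) + c_0
  (E1) gamma(1) = phi_1 gamma(0) + phi_2 gamma(1) + c_1
  (E2) gamma(2) = phi_1 gamma(1) + phi_2 gamma(0)
From (E1): gamma(1) = A gamma(0) + B with
  A = phi_1 / (1 - phi_2) = -0.27 / 1.421 = -0.190007,   B = c_1 / (1 - phi_2) = 0 / 1.421 = 0.
Insert (E2) into (E0): gamma(0) (1 - phi_2^2) = phi_1 (1 + phi_2) gamma(1) + c_0.
  phi_1 (1 + phi_2) = (-0.27)(0.579) = -0.15633,   1 - phi_2^2 = 0.822759.
Replace gamma(1) by A gamma(0) + B and collect gamma(0):
  gamma(0) [0.822759 - (-0.15633)(-0.190007)] = c_0 = 4
  gamma(0) * 0.793055 = 4
  gamma(0) = 4 / 0.793055 = 5.043785.
  gamma(1) = A gamma(0) = (-0.190007)(5.043785) = -0.958355.
Therefore gamma(1) = -0.9584 (to 4 decimal places).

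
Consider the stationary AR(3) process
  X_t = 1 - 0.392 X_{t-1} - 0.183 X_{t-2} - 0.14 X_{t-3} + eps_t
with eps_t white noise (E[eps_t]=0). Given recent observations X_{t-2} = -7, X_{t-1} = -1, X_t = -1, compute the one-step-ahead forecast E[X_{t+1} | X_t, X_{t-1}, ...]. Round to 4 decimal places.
E[X_{t+1} \mid \mathcal F_t] = 2.5550

For an AR(p) model X_t = c + sum_i phi_i X_{t-i} + eps_t, the
one-step-ahead conditional mean is
  E[X_{t+1} | X_t, ...] = c + sum_i phi_i X_{t+1-i}.
Substitute known values:
  E[X_{t+1} | ...] = 1 + (-0.392) * (-1) + (-0.183) * (-1) + (-0.14) * (-7)
                   = 2.5550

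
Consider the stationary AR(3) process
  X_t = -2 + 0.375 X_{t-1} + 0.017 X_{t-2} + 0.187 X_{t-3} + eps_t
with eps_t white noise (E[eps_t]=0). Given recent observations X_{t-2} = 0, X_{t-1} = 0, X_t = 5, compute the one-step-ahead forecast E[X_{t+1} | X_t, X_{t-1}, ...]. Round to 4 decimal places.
E[X_{t+1} \mid \mathcal F_t] = -0.1250

For an AR(p) model X_t = c + sum_i phi_i X_{t-i} + eps_t, the
one-step-ahead conditional mean is
  E[X_{t+1} | X_t, ...] = c + sum_i phi_i X_{t+1-i}.
Substitute known values:
  E[X_{t+1} | ...] = -2 + (0.375) * (5) + (0.017) * (0) + (0.187) * (0)
                   = -0.1250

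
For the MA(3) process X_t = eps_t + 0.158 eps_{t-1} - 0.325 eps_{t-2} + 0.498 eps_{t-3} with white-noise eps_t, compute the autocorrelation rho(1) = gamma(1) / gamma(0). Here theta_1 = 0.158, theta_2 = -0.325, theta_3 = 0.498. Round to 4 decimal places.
\rho(1) = -0.0400

For an MA(q) process with theta_0 = 1, the autocovariance is
  gamma(k) = sigma^2 * sum_{i=0..q-k} theta_i * theta_{i+k},
and rho(k) = gamma(k) / gamma(0). Sigma^2 cancels.
  numerator   = (1)*(0.158) + (0.158)*(-0.325) + (-0.325)*(0.498) = -0.0552.
  denominator = (1)^2 + (0.158)^2 + (-0.325)^2 + (0.498)^2 = 1.378593.
  rho(1) = -0.0552 / 1.378593 = -0.0400.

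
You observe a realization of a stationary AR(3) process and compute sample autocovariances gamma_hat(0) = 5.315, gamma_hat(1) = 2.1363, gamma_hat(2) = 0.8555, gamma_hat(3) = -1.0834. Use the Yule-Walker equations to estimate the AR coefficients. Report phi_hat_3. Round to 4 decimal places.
\hat\phi_{3} = -0.3200

The Yule-Walker equations for an AR(p) process read, in matrix form,
  Gamma_p phi = r_p,   with   (Gamma_p)_{ij} = gamma(|i - j|),
                       (r_p)_i = gamma(i),   i,j = 1..p.
Substitute the sample gammas (Toeplitz matrix and right-hand side of size 3):
  Gamma_p = [[5.315, 2.1363, 0.8555], [2.1363, 5.315, 2.1363], [0.8555, 2.1363, 5.315]]
  r_p     = [2.1363, 0.8555, -1.0834]
Written out (R1..R3):
  (R1) 5.315 phi_1 + 2.1363 phi_2 + 0.8555 phi_3 = 2.1363
  (R2) 2.1363 phi_1 + 5.315 phi_2 + 2.1363 phi_3 = 0.8555
  (R3) 0.8555 phi_1 + 2.1363 phi_2 + 5.315 phi_3 = -1.0834
Gaussian elimination:
  R2 <- R2 - (2.1363/5.315) R1 = R2 - (0.401938) R1:  4.45634 phi_2 + 1.792442 phi_3 = -0.00316
  R3 <- R3 - (0.8555/5.315) R1 = R3 - (0.16096) R1:  1.792442 phi_2 + 5.177299 phi_3 = -1.427258
  R3 <- R3 - (1.792442/4.45634) R2 = R3 - (0.402223) R2:  4.456338 phi_3 = -1.425987
Back-substitution:
  phi_hat_3 = -1.425987 / 4.456338 = -0.319991
  phi_hat_2 = (-0.00316 - (1.792442)(-0.319991)) / 4.45634 = 0.127999
  phi_hat_1 = (2.1363 - (2.1363)(0.127999) - (0.8555)(-0.319991)) / 5.315 = 0.401996
So phi_hat = [0.4020, 0.1280, -0.3200].
Therefore phi_hat_3 = -0.3200.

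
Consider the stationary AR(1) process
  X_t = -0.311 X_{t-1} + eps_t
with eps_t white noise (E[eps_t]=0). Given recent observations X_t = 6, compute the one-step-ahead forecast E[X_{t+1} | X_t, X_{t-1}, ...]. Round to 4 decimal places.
E[X_{t+1} \mid \mathcal F_t] = -1.8660

For an AR(p) model X_t = c + sum_i phi_i X_{t-i} + eps_t, the
one-step-ahead conditional mean is
  E[X_{t+1} | X_t, ...] = c + sum_i phi_i X_{t+1-i}.
Substitute known values:
  E[X_{t+1} | ...] = (-0.311) * (6)
                   = -1.8660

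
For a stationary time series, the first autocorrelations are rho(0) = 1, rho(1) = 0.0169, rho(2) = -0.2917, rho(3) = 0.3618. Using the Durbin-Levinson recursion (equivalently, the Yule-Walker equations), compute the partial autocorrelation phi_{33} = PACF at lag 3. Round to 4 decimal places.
\phi_{33} = 0.4080

The PACF at lag k is phi_{kk}, the last component of the solution
to the Yule-Walker system G_k phi = r_k where
  (G_k)_{ij} = rho(|i - j|), (r_k)_i = rho(i), i,j = 1..k.
Equivalently, Durbin-Levinson gives phi_{kk} iteratively:
  phi_{11} = rho(1)
  phi_{kk} = [rho(k) - sum_{j=1..k-1} phi_{k-1,j} rho(k-j)]
            / [1 - sum_{j=1..k-1} phi_{k-1,j} rho(j)],
  phi_{k,j} = phi_{k-1,j} - phi_{kk} phi_{k-1,k-j},  j = 1..k-1.
Step k = 1:
  phi_11 = rho(1) = 0.0169.
Step k = 2:
  phi_22 = [rho(2) - phi_11 rho(1)] / [1 - phi_11 rho(1)] = [-0.2917 - (0.0169)(0.0169)] / [1 - (0.0169)(0.0169)]
         = -0.29198561 / 0.99971439 = -0.292069.
  Update: phi_21 = phi_11 - phi_22 phi_11 = 0.0169 - (-0.292069)(0.0169) = 0.021836.
Step k = 3:
  phi_33 = [rho(3) - phi_21 rho(2) - phi_22 rho(1)] / [1 - phi_21 rho(1) - phi_22 rho(2)]
    numerator   = 0.3618 - (0.021836)(-0.2917) - (-0.292069)(0.0169) = 0.37310552
    denominator = 1 - (0.021836)(0.0169) - (-0.292069)(-0.2917) = 0.91443444
  phi_33 = 0.37310552 / 0.91443444 = 0.408.
Therefore phi_{33} = 0.4080.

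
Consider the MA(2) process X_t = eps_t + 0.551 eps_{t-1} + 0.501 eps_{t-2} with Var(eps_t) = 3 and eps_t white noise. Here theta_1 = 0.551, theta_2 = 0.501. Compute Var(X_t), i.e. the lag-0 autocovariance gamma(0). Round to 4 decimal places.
\gamma(0) = 4.6638

For an MA(q) process X_t = eps_t + sum_i theta_i eps_{t-i} with
Var(eps_t) = sigma^2, the variance is
  gamma(0) = sigma^2 * (1 + sum_i theta_i^2).
  sum_i theta_i^2 = (0.551)^2 + (0.501)^2 = 0.303601 + 0.251001 = 0.554602.
  gamma(0) = 3 * (1 + 0.554602) = 3 * 1.554602 = 4.663806, which rounds to 4.6638.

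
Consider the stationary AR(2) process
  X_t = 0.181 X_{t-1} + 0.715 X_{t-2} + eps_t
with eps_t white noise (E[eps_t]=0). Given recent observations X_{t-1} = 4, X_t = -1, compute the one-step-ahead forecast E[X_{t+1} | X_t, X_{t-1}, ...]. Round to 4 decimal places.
E[X_{t+1} \mid \mathcal F_t] = 2.6790

For an AR(p) model X_t = c + sum_i phi_i X_{t-i} + eps_t, the
one-step-ahead conditional mean is
  E[X_{t+1} | X_t, ...] = c + sum_i phi_i X_{t+1-i}.
Substitute known values:
  E[X_{t+1} | ...] = (0.181) * (-1) + (0.715) * (4)
                   = 2.6790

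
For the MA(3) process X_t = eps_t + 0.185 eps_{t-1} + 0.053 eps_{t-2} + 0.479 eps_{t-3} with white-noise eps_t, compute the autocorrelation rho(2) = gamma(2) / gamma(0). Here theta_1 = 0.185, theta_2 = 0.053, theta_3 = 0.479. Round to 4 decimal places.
\rho(2) = 0.1118

For an MA(q) process with theta_0 = 1, the autocovariance is
  gamma(k) = sigma^2 * sum_{i=0..q-k} theta_i * theta_{i+k},
and rho(k) = gamma(k) / gamma(0). Sigma^2 cancels.
  numerator   = (1)*(0.053) + (0.185)*(0.479) = 0.141615.
  denominator = (1)^2 + (0.185)^2 + (0.053)^2 + (0.479)^2 = 1.266475.
  rho(2) = 0.141615 / 1.266475 = 0.1118.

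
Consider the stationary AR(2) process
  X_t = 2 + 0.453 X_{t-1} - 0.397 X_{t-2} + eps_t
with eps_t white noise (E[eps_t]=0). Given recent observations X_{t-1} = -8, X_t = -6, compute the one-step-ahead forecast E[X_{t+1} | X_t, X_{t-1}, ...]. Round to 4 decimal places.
E[X_{t+1} \mid \mathcal F_t] = 2.4580

For an AR(p) model X_t = c + sum_i phi_i X_{t-i} + eps_t, the
one-step-ahead conditional mean is
  E[X_{t+1} | X_t, ...] = c + sum_i phi_i X_{t+1-i}.
Substitute known values:
  E[X_{t+1} | ...] = 2 + (0.453) * (-6) + (-0.397) * (-8)
                   = 2.4580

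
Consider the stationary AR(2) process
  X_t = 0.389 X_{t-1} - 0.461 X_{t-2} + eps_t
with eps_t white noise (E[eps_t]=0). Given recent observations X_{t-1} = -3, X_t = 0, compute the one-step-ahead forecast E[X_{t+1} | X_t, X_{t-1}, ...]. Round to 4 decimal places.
E[X_{t+1} \mid \mathcal F_t] = 1.3830

For an AR(p) model X_t = c + sum_i phi_i X_{t-i} + eps_t, the
one-step-ahead conditional mean is
  E[X_{t+1} | X_t, ...] = c + sum_i phi_i X_{t+1-i}.
Substitute known values:
  E[X_{t+1} | ...] = (0.389) * (0) + (-0.461) * (-3)
                   = 1.3830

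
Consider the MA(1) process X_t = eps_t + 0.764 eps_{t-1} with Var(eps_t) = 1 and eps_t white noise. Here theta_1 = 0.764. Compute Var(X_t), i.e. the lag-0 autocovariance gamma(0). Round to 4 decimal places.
\gamma(0) = 1.5837

For an MA(q) process X_t = eps_t + sum_i theta_i eps_{t-i} with
Var(eps_t) = sigma^2, the variance is
  gamma(0) = sigma^2 * (1 + sum_i theta_i^2).
  sum_i theta_i^2 = (0.764)^2 = 0.583696.
  gamma(0) = 1 * (1 + 0.583696) = 1 * 1.583696 = 1.583696, which rounds to 1.5837.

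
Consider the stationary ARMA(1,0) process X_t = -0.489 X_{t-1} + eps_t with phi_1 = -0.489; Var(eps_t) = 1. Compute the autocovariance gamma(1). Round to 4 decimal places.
\gamma(1) = -0.6427

Multiply the model equation by X_{t-k} and take expectations. With theta_0 = psi_0 = 1 and psi_j the MA(infinity) weights, this gives
  gamma(k) - sum_i phi_i gamma(k-i) = c_k,
  c_k = sigma^2 * sum_{j=k..q} theta_j psi_{j-k}   (c_k = 0 for k > q),
using gamma(-m) = gamma(m).
Pure AR (q = 0): c_0 = sigma^2 = 1, c_k = 0 for k >= 1.
Equations for k = 0 and k = 1 (AR order 1):
  gamma(0) = phi_1 gamma(1) + c_0
  gamma(1) = phi_1 gamma(0) + c_1
Substituting the second into the first: gamma(0) (1 - phi_1^2) = c_0 + phi_1 c_1, so
  gamma(0) = c_0 / (1 - phi_1^2) = 1 / (1 - (-0.489)^2) = 1 / 0.760879 = 1.314269.
  gamma(1) = phi_1 gamma(0) = (-0.489)(1.314269) = -0.642678.
Therefore gamma(1) = -0.6427 (to 4 decimal places).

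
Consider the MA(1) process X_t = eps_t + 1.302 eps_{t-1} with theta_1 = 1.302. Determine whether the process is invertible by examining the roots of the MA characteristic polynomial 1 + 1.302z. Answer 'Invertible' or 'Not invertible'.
\text{Not invertible}

The MA(q) characteristic polynomial is P(z) = 1 + 1.302z.
Invertibility requires all roots to lie outside the unit circle, i.e. |z| > 1 for every root.
This is linear in z: 1 + (1.302) z = 0  =>  z = -1/(1.302) = -0.768049,  |z| = 0.768049.
Moduli of all roots: 0.7680.
All moduli strictly greater than 1? No.
Verdict: Not invertible.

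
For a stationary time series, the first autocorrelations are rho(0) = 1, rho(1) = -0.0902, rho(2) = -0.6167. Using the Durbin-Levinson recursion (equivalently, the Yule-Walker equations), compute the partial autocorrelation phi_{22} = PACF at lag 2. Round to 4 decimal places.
\phi_{22} = -0.6300

The PACF at lag k is phi_{kk}, the last component of the solution
to the Yule-Walker system G_k phi = r_k where
  (G_k)_{ij} = rho(|i - j|), (r_k)_i = rho(i), i,j = 1..k.
Equivalently, Durbin-Levinson gives phi_{kk} iteratively:
  phi_{11} = rho(1)
  phi_{kk} = [rho(k) - sum_{j=1..k-1} phi_{k-1,j} rho(k-j)]
            / [1 - sum_{j=1..k-1} phi_{k-1,j} rho(j)],
  phi_{k,j} = phi_{k-1,j} - phi_{kk} phi_{k-1,k-j},  j = 1..k-1.
Step k = 1:
  phi_11 = rho(1) = -0.0902.
Step k = 2:
  phi_22 = [rho(2) - phi_11 rho(1)] / [1 - phi_11 rho(1)] = [-0.6167 - (-0.0902)(-0.0902)] / [1 - (-0.0902)(-0.0902)]
         = -0.62483604 / 0.99186396 = -0.63.
Therefore phi_{22} = -0.6300.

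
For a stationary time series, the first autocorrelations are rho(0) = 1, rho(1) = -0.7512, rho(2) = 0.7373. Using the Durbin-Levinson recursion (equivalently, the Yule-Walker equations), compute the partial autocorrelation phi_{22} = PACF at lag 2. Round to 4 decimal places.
\phi_{22} = 0.3971

The PACF at lag k is phi_{kk}, the last component of the solution
to the Yule-Walker system G_k phi = r_k where
  (G_k)_{ij} = rho(|i - j|), (r_k)_i = rho(i), i,j = 1..k.
Equivalently, Durbin-Levinson gives phi_{kk} iteratively:
  phi_{11} = rho(1)
  phi_{kk} = [rho(k) - sum_{j=1..k-1} phi_{k-1,j} rho(k-j)]
            / [1 - sum_{j=1..k-1} phi_{k-1,j} rho(j)],
  phi_{k,j} = phi_{k-1,j} - phi_{kk} phi_{k-1,k-j},  j = 1..k-1.
Step k = 1:
  phi_11 = rho(1) = -0.7512.
Step k = 2:
  phi_22 = [rho(2) - phi_11 rho(1)] / [1 - phi_11 rho(1)] = [0.7373 - (-0.7512)(-0.7512)] / [1 - (-0.7512)(-0.7512)]
         = 0.17299856 / 0.43569856 = 0.3971.
Therefore phi_{22} = 0.3971.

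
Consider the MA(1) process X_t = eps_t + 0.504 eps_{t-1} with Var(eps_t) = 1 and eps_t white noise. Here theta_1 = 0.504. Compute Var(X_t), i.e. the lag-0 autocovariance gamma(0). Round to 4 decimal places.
\gamma(0) = 1.2540

For an MA(q) process X_t = eps_t + sum_i theta_i eps_{t-i} with
Var(eps_t) = sigma^2, the variance is
  gamma(0) = sigma^2 * (1 + sum_i theta_i^2).
  sum_i theta_i^2 = (0.504)^2 = 0.254016.
  gamma(0) = 1 * (1 + 0.254016) = 1 * 1.254016 = 1.254016, which rounds to 1.2540.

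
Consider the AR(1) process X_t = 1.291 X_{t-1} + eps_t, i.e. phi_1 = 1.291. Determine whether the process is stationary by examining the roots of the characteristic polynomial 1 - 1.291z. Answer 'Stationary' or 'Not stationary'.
\text{Not stationary}

The AR(p) characteristic polynomial is P(z) = 1 - 1.291z.
Stationarity requires all roots to lie outside the unit circle, i.e. |z| > 1 for every root.
This is linear in z: 1 + (-1.291) z = 0  =>  z = -1/(-1.291) = 0.774593,  |z| = 0.774593.
Moduli of all roots: 0.7746.
All moduli strictly greater than 1? No.
Verdict: Not stationary.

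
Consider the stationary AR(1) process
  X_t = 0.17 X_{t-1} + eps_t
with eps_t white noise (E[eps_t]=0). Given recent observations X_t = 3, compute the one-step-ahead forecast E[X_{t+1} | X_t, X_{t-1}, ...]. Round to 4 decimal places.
E[X_{t+1} \mid \mathcal F_t] = 0.5100

For an AR(p) model X_t = c + sum_i phi_i X_{t-i} + eps_t, the
one-step-ahead conditional mean is
  E[X_{t+1} | X_t, ...] = c + sum_i phi_i X_{t+1-i}.
Substitute known values:
  E[X_{t+1} | ...] = (0.17) * (3)
                   = 0.5100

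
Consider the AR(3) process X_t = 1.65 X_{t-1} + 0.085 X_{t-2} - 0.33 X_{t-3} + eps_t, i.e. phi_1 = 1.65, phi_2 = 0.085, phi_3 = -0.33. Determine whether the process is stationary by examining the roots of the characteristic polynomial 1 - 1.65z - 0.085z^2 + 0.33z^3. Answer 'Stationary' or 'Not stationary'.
\text{Not stationary}

The AR(p) characteristic polynomial is P(z) = 1 - 1.65z - 0.085z^2 + 0.33z^3.
Stationarity requires all roots to lie outside the unit circle, i.e. |z| > 1 for every root.
Degree 3: look for a simple real root z0 first, then factor out (1 - z/z0) and solve the remaining quadratic.
Testing z0 = 2: P(2) = 1 + (-1.65)(2) + (-0.085)(2)^2 + (0.33)(2)^3
  = 1 + (-3.3) + (-0.34) + (2.64) = 0.  So z_0 = 2 is a root, |z_0| = 2.
Divide out the factor (1 - 0.5 z) = (1 - z/z0) (since 1/z0 = 0.5):
  P(z) = (1 - 0.5 z)(1 + (-1.15) z + (-0.66) z^2)
  [check: z-coef -1.15 - (0.5) = -1.65; z^2-coef -0.66 - (0.5)(-1.15) = -0.085; z^3-coef -(0.5)(-0.66) = 0.33.]
Remaining roots from the quadratic factor 1 + (-1.15) z + (-0.66) z^2:
  Set 1 + (-1.15) z + (-0.66) z^2 = 0, i.e. a z^2 + b z + c = 0 with a = -0.66, b = -1.15, c = 1.
  Discriminant D = b^2 - 4ac = (-1.15)^2 - 4*(-0.66)*1 = 1.3225 - (-2.64) = 3.9625.
  D >= 0, so the roots are real: z = (-b +/- sqrt(D)) / (2a) = (1.15 +/- 1.990603) / (-1.32).
    z_1 = (1.15 + 1.990603) / (-1.32) = -2.3792,   |z_1| = 2.3792.
    z_2 = (1.15 - 1.990603) / (-1.32) = 0.6368,   |z_2| = 0.6368.
Moduli of all roots: 2.0000, 2.3792, 0.6368.
All moduli strictly greater than 1? No.
Verdict: Not stationary.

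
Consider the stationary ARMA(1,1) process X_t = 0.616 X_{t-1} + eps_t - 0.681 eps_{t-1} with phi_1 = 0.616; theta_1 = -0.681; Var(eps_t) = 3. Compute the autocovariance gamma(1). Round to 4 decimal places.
\gamma(1) = -0.1824

Multiply the model equation by X_{t-k} and take expectations. With theta_0 = psi_0 = 1 and psi_j the MA(infinity) weights, this gives
  gamma(k) - sum_i phi_i gamma(k-i) = c_k,
  c_k = sigma^2 * sum_{j=k..q} theta_j psi_{j-k}   (c_k = 0 for k > q),
using gamma(-m) = gamma(m).
psi-weights needed (psi_j = theta_j + sum_i phi_i psi_{j-i}):
  psi_1 = theta_1 + phi_1 = -0.681 + (0.616) = -0.065
Right-hand sides:
  c_0 = sigma^2 (1 + theta_1 psi_1) = 3 * (1 + (-0.681)(-0.065)) = 3 * 1.044265 = 3.132795
  c_1 = sigma^2 theta_1 = 3 * (-0.681) = -2.043
  c_2 = 0
Equations for k = 0 and k = 1 (AR order 1):
  gamma(0) = phi_1 gamma(1) + c_0
  gamma(1) = phi_1 gamma(0) + c_1
Substituting the second into the first: gamma(0) (1 - phi_1^2) = c_0 + phi_1 c_1, so
  gamma(0) = (c_0 + phi_1 c_1) / (1 - phi_1^2) = (3.132795 + (0.616)(-2.043)) / (1 - (0.616)^2) = 1.874307 / 0.620544 = 3.020426.
  gamma(1) = phi_1 gamma(0) + c_1 = (0.616)(3.020426) + (-2.043) = -0.182418.
Therefore gamma(1) = -0.1824 (to 4 decimal places).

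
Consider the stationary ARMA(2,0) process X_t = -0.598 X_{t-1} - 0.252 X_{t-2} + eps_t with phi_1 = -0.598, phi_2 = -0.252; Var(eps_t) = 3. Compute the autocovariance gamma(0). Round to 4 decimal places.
\gamma(0) = 4.1503

Multiply the model equation by X_{t-k} and take expectations. With theta_0 = psi_0 = 1 and psi_j the MA(infinity) weights, this gives
  gamma(k) - sum_i phi_i gamma(k-i) = c_k,
  c_k = sigma^2 * sum_{j=k..q} theta_j psi_{j-k}   (c_k = 0 for k > q),
using gamma(-m) = gamma(m).
Pure AR (q = 0): c_0 = sigma^2 = 3, c_k = 0 for k >= 1.
Equations for k = 0, 1, 2 (AR order 2, c_2 = 0):
  (E0) gamma(0) = phi_1 gamma(1) + phi_2 gamma(2) + c_0
  (E1) gamma(1) = phi_1 gamma(0) + phi_2 gamma(1) + c_1
  (E2) gamma(2) = phi_1 gamma(1) + phi_2 gamma(0)
From (E1): gamma(1) = A gamma(0) + B with
  A = phi_1 / (1 - phi_2) = -0.598 / 1.252 = -0.477636,   B = c_1 / (1 - phi_2) = 0 / 1.252 = 0.
Insert (E2) into (E0): gamma(0) (1 - phi_2^2) = phi_1 (1 + phi_2) gamma(1) + c_0.
  phi_1 (1 + phi_2) = (-0.598)(0.748) = -0.447304,   1 - phi_2^2 = 0.936496.
Replace gamma(1) by A gamma(0) + B and collect gamma(0):
  gamma(0) [0.936496 - (-0.447304)(-0.477636)] = c_0 = 3
  gamma(0) * 0.722848 = 3
  gamma(0) = 3 / 0.722848 = 4.150252.
Therefore gamma(0) = 4.1503 (to 4 decimal places).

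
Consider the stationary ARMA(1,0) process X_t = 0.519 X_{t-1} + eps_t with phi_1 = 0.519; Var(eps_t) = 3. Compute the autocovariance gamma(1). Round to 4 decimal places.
\gamma(1) = 2.1310

Multiply the model equation by X_{t-k} and take expectations. With theta_0 = psi_0 = 1 and psi_j the MA(infinity) weights, this gives
  gamma(k) - sum_i phi_i gamma(k-i) = c_k,
  c_k = sigma^2 * sum_{j=k..q} theta_j psi_{j-k}   (c_k = 0 for k > q),
using gamma(-m) = gamma(m).
Pure AR (q = 0): c_0 = sigma^2 = 3, c_k = 0 for k >= 1.
Equations for k = 0 and k = 1 (AR order 1):
  gamma(0) = phi_1 gamma(1) + c_0
  gamma(1) = phi_1 gamma(0) + c_1
Substituting the second into the first: gamma(0) (1 - phi_1^2) = c_0 + phi_1 c_1, so
  gamma(0) = c_0 / (1 - phi_1^2) = 3 / (1 - (0.519)^2) = 3 / 0.730639 = 4.105995.
  gamma(1) = phi_1 gamma(0) = (0.519)(4.105995) = 2.131011.
Therefore gamma(1) = 2.1310 (to 4 decimal places).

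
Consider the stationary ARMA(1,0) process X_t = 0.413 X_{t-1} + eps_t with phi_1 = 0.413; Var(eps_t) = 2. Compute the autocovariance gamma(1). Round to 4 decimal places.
\gamma(1) = 0.9959

Multiply the model equation by X_{t-k} and take expectations. With theta_0 = psi_0 = 1 and psi_j the MA(infinity) weights, this gives
  gamma(k) - sum_i phi_i gamma(k-i) = c_k,
  c_k = sigma^2 * sum_{j=k..q} theta_j psi_{j-k}   (c_k = 0 for k > q),
using gamma(-m) = gamma(m).
Pure AR (q = 0): c_0 = sigma^2 = 2, c_k = 0 for k >= 1.
Equations for k = 0 and k = 1 (AR order 1):
  gamma(0) = phi_1 gamma(1) + c_0
  gamma(1) = phi_1 gamma(0) + c_1
Substituting the second into the first: gamma(0) (1 - phi_1^2) = c_0 + phi_1 c_1, so
  gamma(0) = c_0 / (1 - phi_1^2) = 2 / (1 - (0.413)^2) = 2 / 0.829431 = 2.411292.
  gamma(1) = phi_1 gamma(0) = (0.413)(2.411292) = 0.995863.
Therefore gamma(1) = 0.9959 (to 4 decimal places).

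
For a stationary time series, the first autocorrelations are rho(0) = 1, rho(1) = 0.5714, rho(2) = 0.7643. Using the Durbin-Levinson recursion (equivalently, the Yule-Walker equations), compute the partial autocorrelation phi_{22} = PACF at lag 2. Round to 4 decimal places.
\phi_{22} = 0.6500

The PACF at lag k is phi_{kk}, the last component of the solution
to the Yule-Walker system G_k phi = r_k where
  (G_k)_{ij} = rho(|i - j|), (r_k)_i = rho(i), i,j = 1..k.
Equivalently, Durbin-Levinson gives phi_{kk} iteratively:
  phi_{11} = rho(1)
  phi_{kk} = [rho(k) - sum_{j=1..k-1} phi_{k-1,j} rho(k-j)]
            / [1 - sum_{j=1..k-1} phi_{k-1,j} rho(j)],
  phi_{k,j} = phi_{k-1,j} - phi_{kk} phi_{k-1,k-j},  j = 1..k-1.
Step k = 1:
  phi_11 = rho(1) = 0.5714.
Step k = 2:
  phi_22 = [rho(2) - phi_11 rho(1)] / [1 - phi_11 rho(1)] = [0.7643 - (0.5714)(0.5714)] / [1 - (0.5714)(0.5714)]
         = 0.43780204 / 0.67350204 = 0.65.
Therefore phi_{22} = 0.6500.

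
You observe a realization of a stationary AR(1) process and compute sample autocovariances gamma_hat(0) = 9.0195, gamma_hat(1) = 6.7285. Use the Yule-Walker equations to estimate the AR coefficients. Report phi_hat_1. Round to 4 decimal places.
\hat\phi_{1} = 0.7460

The Yule-Walker equations for an AR(p) process read, in matrix form,
  Gamma_p phi = r_p,   with   (Gamma_p)_{ij} = gamma(|i - j|),
                       (r_p)_i = gamma(i),   i,j = 1..p.
Substitute the sample gammas (Toeplitz matrix and right-hand side of size 1):
  Gamma_p = [[9.0195]]
  r_p     = [6.7285]
With p = 1 this is the single equation gamma(0) phi_1 = gamma(1):
  phi_hat_1 = gamma(1) / gamma(0) = 6.7285 / 9.0195 = 0.7460.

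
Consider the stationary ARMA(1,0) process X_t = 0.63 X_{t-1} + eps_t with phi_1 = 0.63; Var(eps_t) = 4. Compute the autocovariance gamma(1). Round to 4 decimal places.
\gamma(1) = 4.1784

Multiply the model equation by X_{t-k} and take expectations. With theta_0 = psi_0 = 1 and psi_j the MA(infinity) weights, this gives
  gamma(k) - sum_i phi_i gamma(k-i) = c_k,
  c_k = sigma^2 * sum_{j=k..q} theta_j psi_{j-k}   (c_k = 0 for k > q),
using gamma(-m) = gamma(m).
Pure AR (q = 0): c_0 = sigma^2 = 4, c_k = 0 for k >= 1.
Equations for k = 0 and k = 1 (AR order 1):
  gamma(0) = phi_1 gamma(1) + c_0
  gamma(1) = phi_1 gamma(0) + c_1
Substituting the second into the first: gamma(0) (1 - phi_1^2) = c_0 + phi_1 c_1, so
  gamma(0) = c_0 / (1 - phi_1^2) = 4 / (1 - (0.63)^2) = 4 / 0.6031 = 6.632399.
  gamma(1) = phi_1 gamma(0) = (0.63)(6.632399) = 4.178412.
Therefore gamma(1) = 4.1784 (to 4 decimal places).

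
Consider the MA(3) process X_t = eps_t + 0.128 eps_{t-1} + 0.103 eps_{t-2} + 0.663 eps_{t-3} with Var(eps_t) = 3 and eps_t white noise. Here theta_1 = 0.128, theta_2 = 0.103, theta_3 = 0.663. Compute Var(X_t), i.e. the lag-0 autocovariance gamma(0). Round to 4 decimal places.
\gamma(0) = 4.3997

For an MA(q) process X_t = eps_t + sum_i theta_i eps_{t-i} with
Var(eps_t) = sigma^2, the variance is
  gamma(0) = sigma^2 * (1 + sum_i theta_i^2).
  sum_i theta_i^2 = (0.128)^2 + (0.103)^2 + (0.663)^2 = 0.016384 + 0.010609 + 0.439569 = 0.466562.
  gamma(0) = 3 * (1 + 0.466562) = 3 * 1.466562 = 4.399686, which rounds to 4.3997.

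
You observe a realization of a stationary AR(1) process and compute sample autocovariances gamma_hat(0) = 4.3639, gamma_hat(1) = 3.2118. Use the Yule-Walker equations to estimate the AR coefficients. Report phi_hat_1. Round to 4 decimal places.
\hat\phi_{1} = 0.7360

The Yule-Walker equations for an AR(p) process read, in matrix form,
  Gamma_p phi = r_p,   with   (Gamma_p)_{ij} = gamma(|i - j|),
                       (r_p)_i = gamma(i),   i,j = 1..p.
Substitute the sample gammas (Toeplitz matrix and right-hand side of size 1):
  Gamma_p = [[4.3639]]
  r_p     = [3.2118]
With p = 1 this is the single equation gamma(0) phi_1 = gamma(1):
  phi_hat_1 = gamma(1) / gamma(0) = 3.2118 / 4.3639 = 0.7360.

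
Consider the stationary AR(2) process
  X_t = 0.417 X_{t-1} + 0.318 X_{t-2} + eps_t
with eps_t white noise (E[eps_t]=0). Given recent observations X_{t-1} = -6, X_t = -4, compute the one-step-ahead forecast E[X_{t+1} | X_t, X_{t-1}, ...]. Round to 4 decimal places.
E[X_{t+1} \mid \mathcal F_t] = -3.5760

For an AR(p) model X_t = c + sum_i phi_i X_{t-i} + eps_t, the
one-step-ahead conditional mean is
  E[X_{t+1} | X_t, ...] = c + sum_i phi_i X_{t+1-i}.
Substitute known values:
  E[X_{t+1} | ...] = (0.417) * (-4) + (0.318) * (-6)
                   = -3.5760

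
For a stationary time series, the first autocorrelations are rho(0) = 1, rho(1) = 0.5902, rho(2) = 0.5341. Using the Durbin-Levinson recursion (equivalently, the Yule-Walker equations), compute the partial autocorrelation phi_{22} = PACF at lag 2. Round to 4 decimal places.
\phi_{22} = 0.2851

The PACF at lag k is phi_{kk}, the last component of the solution
to the Yule-Walker system G_k phi = r_k where
  (G_k)_{ij} = rho(|i - j|), (r_k)_i = rho(i), i,j = 1..k.
Equivalently, Durbin-Levinson gives phi_{kk} iteratively:
  phi_{11} = rho(1)
  phi_{kk} = [rho(k) - sum_{j=1..k-1} phi_{k-1,j} rho(k-j)]
            / [1 - sum_{j=1..k-1} phi_{k-1,j} rho(j)],
  phi_{k,j} = phi_{k-1,j} - phi_{kk} phi_{k-1,k-j},  j = 1..k-1.
Step k = 1:
  phi_11 = rho(1) = 0.5902.
Step k = 2:
  phi_22 = [rho(2) - phi_11 rho(1)] / [1 - phi_11 rho(1)] = [0.5341 - (0.5902)(0.5902)] / [1 - (0.5902)(0.5902)]
         = 0.18576396 / 0.65166396 = 0.2851.
Therefore phi_{22} = 0.2851.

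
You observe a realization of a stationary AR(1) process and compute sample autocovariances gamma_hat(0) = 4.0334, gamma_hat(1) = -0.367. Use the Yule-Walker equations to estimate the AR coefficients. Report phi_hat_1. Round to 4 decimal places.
\hat\phi_{1} = -0.0910

The Yule-Walker equations for an AR(p) process read, in matrix form,
  Gamma_p phi = r_p,   with   (Gamma_p)_{ij} = gamma(|i - j|),
                       (r_p)_i = gamma(i),   i,j = 1..p.
Substitute the sample gammas (Toeplitz matrix and right-hand side of size 1):
  Gamma_p = [[4.0334]]
  r_p     = [-0.367]
With p = 1 this is the single equation gamma(0) phi_1 = gamma(1):
  phi_hat_1 = gamma(1) / gamma(0) = -0.367 / 4.0334 = -0.0910.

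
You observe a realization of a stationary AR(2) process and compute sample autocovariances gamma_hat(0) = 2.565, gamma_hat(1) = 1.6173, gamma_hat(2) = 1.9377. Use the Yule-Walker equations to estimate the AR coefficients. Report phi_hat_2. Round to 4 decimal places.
\hat\phi_{2} = 0.5940

The Yule-Walker equations for an AR(p) process read, in matrix form,
  Gamma_p phi = r_p,   with   (Gamma_p)_{ij} = gamma(|i - j|),
                       (r_p)_i = gamma(i),   i,j = 1..p.
Substitute the sample gammas (Toeplitz matrix and right-hand side of size 2):
  Gamma_p = [[2.565, 1.6173], [1.6173, 2.565]]
  r_p     = [1.6173, 1.9377]
Written out:
  2.565 phi_1 + 1.6173 phi_2 = 1.6173
  1.6173 phi_1 + 2.565 phi_2 = 1.9377
Solve by Cramer's rule:
  det = gamma(0)^2 - gamma(1)^2 = (2.565)^2 - (1.6173)^2 = 6.579225 - 2.61565929 = 3.96356571
  phi_hat_1 = [gamma(1) gamma(0) - gamma(1) gamma(2)] / det = [(1.6173)(2.565) - (1.6173)(1.9377)] / 3.96356571 = 1.01453229 / 3.96356571 = 0.256
  phi_hat_2 = [gamma(0) gamma(2) - gamma(1)^2] / det = [(2.565)(1.9377) - (1.6173)^2] / 3.96356571 = 2.35454121 / 3.96356571 = 0.594
So phi_hat = [0.2560, 0.5940].
Therefore phi_hat_2 = 0.5940.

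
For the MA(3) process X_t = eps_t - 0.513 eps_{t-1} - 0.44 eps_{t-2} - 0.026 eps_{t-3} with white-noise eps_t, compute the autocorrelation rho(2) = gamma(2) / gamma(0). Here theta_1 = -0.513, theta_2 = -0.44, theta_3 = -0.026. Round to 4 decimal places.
\rho(2) = -0.2927

For an MA(q) process with theta_0 = 1, the autocovariance is
  gamma(k) = sigma^2 * sum_{i=0..q-k} theta_i * theta_{i+k},
and rho(k) = gamma(k) / gamma(0). Sigma^2 cancels.
  numerator   = (1)*(-0.44) + (-0.513)*(-0.026) = -0.426662.
  denominator = (1)^2 + (-0.513)^2 + (-0.44)^2 + (-0.026)^2 = 1.457445.
  rho(2) = -0.426662 / 1.457445 = -0.2927.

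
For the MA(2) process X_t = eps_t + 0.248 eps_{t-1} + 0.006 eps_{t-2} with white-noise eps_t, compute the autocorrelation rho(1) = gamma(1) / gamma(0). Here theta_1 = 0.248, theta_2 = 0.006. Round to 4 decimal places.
\rho(1) = 0.2350

For an MA(q) process with theta_0 = 1, the autocovariance is
  gamma(k) = sigma^2 * sum_{i=0..q-k} theta_i * theta_{i+k},
and rho(k) = gamma(k) / gamma(0). Sigma^2 cancels.
  numerator   = (1)*(0.248) + (0.248)*(0.006) = 0.249488.
  denominator = (1)^2 + (0.248)^2 + (0.006)^2 = 1.06154.
  rho(1) = 0.249488 / 1.06154 = 0.2350.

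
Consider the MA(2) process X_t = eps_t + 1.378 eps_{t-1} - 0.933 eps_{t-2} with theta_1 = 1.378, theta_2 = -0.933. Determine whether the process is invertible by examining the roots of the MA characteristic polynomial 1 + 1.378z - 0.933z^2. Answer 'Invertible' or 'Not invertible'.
\text{Not invertible}

The MA(q) characteristic polynomial is P(z) = 1 + 1.378z - 0.933z^2.
Invertibility requires all roots to lie outside the unit circle, i.e. |z| > 1 for every root.
Set 1 + (1.378) z + (-0.933) z^2 = 0, i.e. a z^2 + b z + c = 0 with a = -0.933, b = 1.378, c = 1.
Discriminant D = b^2 - 4ac = (1.378)^2 - 4*(-0.933)*1 = 1.898884 - (-3.732) = 5.630884.
D >= 0, so the roots are real: z = (-b +/- sqrt(D)) / (2a) = (-1.378 +/- 2.372948) / (-1.866).
  z_1 = (-1.378 + 2.372948) / (-1.866) = -0.5332,   |z_1| = 0.5332.
  z_2 = (-1.378 - 2.372948) / (-1.866) = 2.0102,   |z_2| = 2.0102.
Moduli of all roots: 0.5332, 2.0102.
All moduli strictly greater than 1? No.
Verdict: Not invertible.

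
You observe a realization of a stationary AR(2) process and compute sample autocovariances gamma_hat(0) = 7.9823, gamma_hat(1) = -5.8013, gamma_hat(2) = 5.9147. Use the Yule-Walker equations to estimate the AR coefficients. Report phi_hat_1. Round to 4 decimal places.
\hat\phi_{1} = -0.3990

The Yule-Walker equations for an AR(p) process read, in matrix form,
  Gamma_p phi = r_p,   with   (Gamma_p)_{ij} = gamma(|i - j|),
                       (r_p)_i = gamma(i),   i,j = 1..p.
Substitute the sample gammas (Toeplitz matrix and right-hand side of size 2):
  Gamma_p = [[7.9823, -5.8013], [-5.8013, 7.9823]]
  r_p     = [-5.8013, 5.9147]
Written out:
  7.9823 phi_1 - 5.8013 phi_2 = -5.8013
  -5.8013 phi_1 + 7.9823 phi_2 = 5.9147
Solve by Cramer's rule:
  det = gamma(0)^2 - gamma(1)^2 = (7.9823)^2 - (-5.8013)^2 = 63.71711329 - 33.65508169 = 30.0620316
  phi_hat_1 = [gamma(1) gamma(0) - gamma(1) gamma(2)] / det = [(-5.8013)(7.9823) - (-5.8013)(5.9147)] / 30.0620316 = -11.99476788 / 30.0620316 = -0.399
  phi_hat_2 = [gamma(0) gamma(2) - gamma(1)^2] / det = [(7.9823)(5.9147) - (-5.8013)^2] / 30.0620316 = 13.55782812 / 30.0620316 = 0.451
So phi_hat = [-0.3990, 0.4510].
Therefore phi_hat_1 = -0.3990.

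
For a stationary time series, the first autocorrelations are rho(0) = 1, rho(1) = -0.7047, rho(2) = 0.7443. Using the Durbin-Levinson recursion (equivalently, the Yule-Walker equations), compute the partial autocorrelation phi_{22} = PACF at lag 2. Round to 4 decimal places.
\phi_{22} = 0.4921

The PACF at lag k is phi_{kk}, the last component of the solution
to the Yule-Walker system G_k phi = r_k where
  (G_k)_{ij} = rho(|i - j|), (r_k)_i = rho(i), i,j = 1..k.
Equivalently, Durbin-Levinson gives phi_{kk} iteratively:
  phi_{11} = rho(1)
  phi_{kk} = [rho(k) - sum_{j=1..k-1} phi_{k-1,j} rho(k-j)]
            / [1 - sum_{j=1..k-1} phi_{k-1,j} rho(j)],
  phi_{k,j} = phi_{k-1,j} - phi_{kk} phi_{k-1,k-j},  j = 1..k-1.
Step k = 1:
  phi_11 = rho(1) = -0.7047.
Step k = 2:
  phi_22 = [rho(2) - phi_11 rho(1)] / [1 - phi_11 rho(1)] = [0.7443 - (-0.7047)(-0.7047)] / [1 - (-0.7047)(-0.7047)]
         = 0.24769791 / 0.50339791 = 0.4921.
Therefore phi_{22} = 0.4921.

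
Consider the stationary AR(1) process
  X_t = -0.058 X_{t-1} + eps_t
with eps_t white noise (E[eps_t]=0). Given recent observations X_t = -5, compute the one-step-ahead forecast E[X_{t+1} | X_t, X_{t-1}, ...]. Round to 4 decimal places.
E[X_{t+1} \mid \mathcal F_t] = 0.2900

For an AR(p) model X_t = c + sum_i phi_i X_{t-i} + eps_t, the
one-step-ahead conditional mean is
  E[X_{t+1} | X_t, ...] = c + sum_i phi_i X_{t+1-i}.
Substitute known values:
  E[X_{t+1} | ...] = (-0.058) * (-5)
                   = 0.2900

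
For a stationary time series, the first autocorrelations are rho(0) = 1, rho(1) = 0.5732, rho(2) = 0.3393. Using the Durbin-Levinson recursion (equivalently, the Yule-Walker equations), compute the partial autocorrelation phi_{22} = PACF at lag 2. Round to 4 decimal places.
\phi_{22} = 0.0160

The PACF at lag k is phi_{kk}, the last component of the solution
to the Yule-Walker system G_k phi = r_k where
  (G_k)_{ij} = rho(|i - j|), (r_k)_i = rho(i), i,j = 1..k.
Equivalently, Durbin-Levinson gives phi_{kk} iteratively:
  phi_{11} = rho(1)
  phi_{kk} = [rho(k) - sum_{j=1..k-1} phi_{k-1,j} rho(k-j)]
            / [1 - sum_{j=1..k-1} phi_{k-1,j} rho(j)],
  phi_{k,j} = phi_{k-1,j} - phi_{kk} phi_{k-1,k-j},  j = 1..k-1.
Step k = 1:
  phi_11 = rho(1) = 0.5732.
Step k = 2:
  phi_22 = [rho(2) - phi_11 rho(1)] / [1 - phi_11 rho(1)] = [0.3393 - (0.5732)(0.5732)] / [1 - (0.5732)(0.5732)]
         = 0.01074176 / 0.67144176 = 0.016.
Therefore phi_{22} = 0.0160.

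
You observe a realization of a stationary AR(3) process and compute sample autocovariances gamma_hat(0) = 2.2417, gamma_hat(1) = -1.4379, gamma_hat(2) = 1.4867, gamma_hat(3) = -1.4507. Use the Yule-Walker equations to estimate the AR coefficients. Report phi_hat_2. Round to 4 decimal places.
\hat\phi_{2} = 0.3290

The Yule-Walker equations for an AR(p) process read, in matrix form,
  Gamma_p phi = r_p,   with   (Gamma_p)_{ij} = gamma(|i - j|),
                       (r_p)_i = gamma(i),   i,j = 1..p.
Substitute the sample gammas (Toeplitz matrix and right-hand side of size 3):
  Gamma_p = [[2.2417, -1.4379, 1.4867], [-1.4379, 2.2417, -1.4379], [1.4867, -1.4379, 2.2417]]
  r_p     = [-1.4379, 1.4867, -1.4507]
Written out (R1..R3):
  (R1) 2.2417 phi_1 - 1.4379 phi_2 + 1.4867 phi_3 = -1.4379
  (R2) -1.4379 phi_1 + 2.2417 phi_2 - 1.4379 phi_3 = 1.4867
  (R3) 1.4867 phi_1 - 1.4379 phi_2 + 2.2417 phi_3 = -1.4507
Gaussian elimination:
  R2 <- R2 - (-1.4379/2.2417) R1 = R2 - (-0.641433) R1:  1.319384 phi_2 - 0.484282 phi_3 = 0.564384
  R3 <- R3 - (1.4867/2.2417) R1 = R3 - (0.663202) R1:  -0.484282 phi_2 + 1.255718 phi_3 = -0.497082
  R3 <- R3 - (-0.484282/1.319384) R2 = R3 - (-0.367052) R2:  1.077961 phi_3 = -0.289924
Back-substitution:
  phi_hat_3 = -0.289924 / 1.077961 = -0.268956
  phi_hat_2 = (0.564384 - (-0.484282)(-0.268956)) / 1.319384 = 0.329043
  phi_hat_1 = (-1.4379 - (-1.4379)(0.329043) - (1.4867)(-0.268956)) / 2.2417 = -0.252002
So phi_hat = [-0.2520, 0.3290, -0.2690].
Therefore phi_hat_2 = 0.3290.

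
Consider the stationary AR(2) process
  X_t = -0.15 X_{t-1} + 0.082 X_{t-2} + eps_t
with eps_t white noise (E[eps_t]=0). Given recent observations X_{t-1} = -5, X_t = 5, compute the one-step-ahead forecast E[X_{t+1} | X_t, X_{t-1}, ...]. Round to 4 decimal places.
E[X_{t+1} \mid \mathcal F_t] = -1.1600

For an AR(p) model X_t = c + sum_i phi_i X_{t-i} + eps_t, the
one-step-ahead conditional mean is
  E[X_{t+1} | X_t, ...] = c + sum_i phi_i X_{t+1-i}.
Substitute known values:
  E[X_{t+1} | ...] = (-0.15) * (5) + (0.082) * (-5)
                   = -1.1600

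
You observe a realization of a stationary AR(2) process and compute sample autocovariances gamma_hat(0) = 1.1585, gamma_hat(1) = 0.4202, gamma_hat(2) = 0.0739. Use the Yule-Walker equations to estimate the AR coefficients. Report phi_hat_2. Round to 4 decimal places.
\hat\phi_{2} = -0.0780

The Yule-Walker equations for an AR(p) process read, in matrix form,
  Gamma_p phi = r_p,   with   (Gamma_p)_{ij} = gamma(|i - j|),
                       (r_p)_i = gamma(i),   i,j = 1..p.
Substitute the sample gammas (Toeplitz matrix and right-hand side of size 2):
  Gamma_p = [[1.1585, 0.4202], [0.4202, 1.1585]]
  r_p     = [0.4202, 0.0739]
Written out:
  1.1585 phi_1 + 0.4202 phi_2 = 0.4202
  0.4202 phi_1 + 1.1585 phi_2 = 0.0739
Solve by Cramer's rule:
  det = gamma(0)^2 - gamma(1)^2 = (1.1585)^2 - (0.4202)^2 = 1.34212225 - 0.17656804 = 1.16555421
  phi_hat_1 = [gamma(1) gamma(0) - gamma(1) gamma(2)] / det = [(0.4202)(1.1585) - (0.4202)(0.0739)] / 1.16555421 = 0.45574892 / 1.16555421 = 0.391
  phi_hat_2 = [gamma(0) gamma(2) - gamma(1)^2] / det = [(1.1585)(0.0739) - (0.4202)^2] / 1.16555421 = -0.09095489 / 1.16555421 = -0.078
So phi_hat = [0.3910, -0.0780].
Therefore phi_hat_2 = -0.0780.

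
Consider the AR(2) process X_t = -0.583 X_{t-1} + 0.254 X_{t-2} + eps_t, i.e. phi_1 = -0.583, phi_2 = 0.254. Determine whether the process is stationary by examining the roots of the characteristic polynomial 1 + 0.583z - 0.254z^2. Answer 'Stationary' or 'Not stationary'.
\text{Stationary}

The AR(p) characteristic polynomial is P(z) = 1 + 0.583z - 0.254z^2.
Stationarity requires all roots to lie outside the unit circle, i.e. |z| > 1 for every root.
Set 1 + (0.583) z + (-0.254) z^2 = 0, i.e. a z^2 + b z + c = 0 with a = -0.254, b = 0.583, c = 1.
Discriminant D = b^2 - 4ac = (0.583)^2 - 4*(-0.254)*1 = 0.339889 - (-1.016) = 1.355889.
D >= 0, so the roots are real: z = (-b +/- sqrt(D)) / (2a) = (-0.583 +/- 1.164426) / (-0.508).
  z_1 = (-0.583 + 1.164426) / (-0.508) = -1.1445,   |z_1| = 1.1445.
  z_2 = (-0.583 - 1.164426) / (-0.508) = 3.4398,   |z_2| = 3.4398.
Moduli of all roots: 1.1445, 3.4398.
All moduli strictly greater than 1? Yes.
Verdict: Stationary.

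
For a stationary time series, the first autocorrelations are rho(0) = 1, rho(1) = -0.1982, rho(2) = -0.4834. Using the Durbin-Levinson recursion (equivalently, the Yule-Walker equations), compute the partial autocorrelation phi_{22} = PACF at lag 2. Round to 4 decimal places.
\phi_{22} = -0.5441

The PACF at lag k is phi_{kk}, the last component of the solution
to the Yule-Walker system G_k phi = r_k where
  (G_k)_{ij} = rho(|i - j|), (r_k)_i = rho(i), i,j = 1..k.
Equivalently, Durbin-Levinson gives phi_{kk} iteratively:
  phi_{11} = rho(1)
  phi_{kk} = [rho(k) - sum_{j=1..k-1} phi_{k-1,j} rho(k-j)]
            / [1 - sum_{j=1..k-1} phi_{k-1,j} rho(j)],
  phi_{k,j} = phi_{k-1,j} - phi_{kk} phi_{k-1,k-j},  j = 1..k-1.
Step k = 1:
  phi_11 = rho(1) = -0.1982.
Step k = 2:
  phi_22 = [rho(2) - phi_11 rho(1)] / [1 - phi_11 rho(1)] = [-0.4834 - (-0.1982)(-0.1982)] / [1 - (-0.1982)(-0.1982)]
         = -0.52268324 / 0.96071676 = -0.5441.
Therefore phi_{22} = -0.5441.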